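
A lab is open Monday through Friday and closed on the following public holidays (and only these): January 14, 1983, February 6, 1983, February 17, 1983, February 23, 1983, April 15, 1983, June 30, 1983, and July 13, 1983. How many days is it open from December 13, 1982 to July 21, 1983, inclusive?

December 13, 1982 is a Monday.
From December 13, 1982 to July 21, 1983 is 221 days inclusive.
221 = 7 × 31 + 4, so there are 31 full weeks plus 4 extra days.
Each full week contributes 5 weekdays (Mon–Fri): 31 × 5 = 155.
The 4 extra days are Mon, Tue, Wed, Thu — 4 of them qualify.
Total: 155 + 4 = 159.
Holidays: January 14, 1983 (Fri); February 6, 1983 (Sun); February 17, 1983 (Thu); February 23, 1983 (Wed); April 15, 1983 (Fri); June 30, 1983 (Thu); July 13, 1983 (Wed).
6 of the 7 holidays fall on weekdays; the rest are weekends and were already excluded.
Business days: 159 − 6 = 153.

153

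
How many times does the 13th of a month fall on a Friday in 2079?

2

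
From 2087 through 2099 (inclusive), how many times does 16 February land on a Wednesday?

Day of week of February 16 in each year:
2087: Sun, 2088: Mon, 2089: Wed ✓, 2090: Thu, 2091: Fri, 2092: Sat, 2093: Mon, 2094: Tue, 2095: Wed ✓, 2096: Thu, 2097: Sat, 2098: Sun, 2099: Mon
Wednesdays: 2089, 2095.

2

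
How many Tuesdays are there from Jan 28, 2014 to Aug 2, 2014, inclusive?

27 Tuesdays

Jan 28, 2014 is a Tuesday.
From Jan 28, 2014 to Aug 2, 2014 is 187 days inclusive.
187 = 7 × 26 + 5, so there are 26 full weeks plus 5 extra days.
Each full week contributes one Tuesday: 26 so far.
The 5 extra days are Tuesday, Wednesday, Thursday, Friday, Saturday — 1 of them qualifies.
Total: 26 + 1 = 27.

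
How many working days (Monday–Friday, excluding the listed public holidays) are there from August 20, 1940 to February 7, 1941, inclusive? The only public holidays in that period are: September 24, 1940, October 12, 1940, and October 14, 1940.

August 20, 1940 is a Tuesday.
The range spans 172 days (inclusive of both endpoints).
172 = 7 × 24 + 4, so there are 24 full weeks plus 4 extra days.
Each full week contributes 5 weekdays (Mon–Fri): 24 × 5 = 120.
The 4 extra days are Tuesday, Wednesday, Thursday, Friday — 4 of them qualify.
Total: 120 + 4 = 124.
Holidays: September 24, 1940 (Tue); October 12, 1940 (Sat); October 14, 1940 (Mon).
2 of the 3 holidays fall on weekdays; the rest are weekends and were already excluded.
Business days: 124 − 2 = 122.

122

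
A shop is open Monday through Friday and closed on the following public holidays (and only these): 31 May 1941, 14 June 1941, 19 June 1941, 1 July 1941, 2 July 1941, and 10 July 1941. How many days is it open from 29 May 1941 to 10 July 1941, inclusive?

29 May 1941 is a Thursday.
That's 43 days from start to end, counting both.
43 = 7 × 6 + 1, so there are 6 full weeks plus 1 extra day.
Each full week contributes 5 weekdays (Mon–Fri): 6 × 5 = 30.
The 1 extra day is Thu — 1 of them qualifies.
Total: 30 + 1 = 31.
Holidays: 31 May 1941 (Sat); 14 June 1941 (Sat); 19 June 1941 (Thu); 1 July 1941 (Tue); 2 July 1941 (Wed); 10 July 1941 (Thu).
4 of the 6 holidays fall on weekdays; the rest are weekends and were already excluded.
Business days: 31 − 4 = 27.

27 business days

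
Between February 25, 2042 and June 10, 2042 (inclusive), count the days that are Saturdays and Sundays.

February 25, 2042 is a Tuesday.
That's 106 days from start to end, counting both.
106 = 7 × 15 + 1, so there are 15 full weeks plus 1 extra day.
Each full week contributes 2 days from the set (Sat, Sun): 15 × 2 = 30.
The 1 extra day is Tue — none qualify.
Total: 30 + 0 = 30.

30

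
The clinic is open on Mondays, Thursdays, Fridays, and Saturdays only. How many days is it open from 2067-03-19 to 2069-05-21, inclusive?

2067-03-19 is a Saturday.
That's 795 days from start to end, counting both.
795 = 7 × 113 + 4, so there are 113 full weeks plus 4 extra days.
Each full week contributes 4 days from the set (Mon, Thu, Fri, Sat): 113 × 4 = 452.
The 4 extra days are Sat, Sun, Mon, Tue — 2 of them qualify.
Total: 452 + 2 = 454.

454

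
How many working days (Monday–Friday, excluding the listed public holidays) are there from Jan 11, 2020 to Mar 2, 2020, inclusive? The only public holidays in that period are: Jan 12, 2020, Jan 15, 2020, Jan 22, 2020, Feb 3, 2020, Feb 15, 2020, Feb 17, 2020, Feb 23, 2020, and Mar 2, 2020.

31 working days

Jan 11, 2020 is a Saturday.
From Jan 11, 2020 to Mar 2, 2020 is 52 days inclusive.
52 = 7 × 7 + 3, so there are 7 full weeks plus 3 extra days.
Each full week contributes 5 weekdays (Mon–Fri): 7 × 5 = 35.
The 3 extra days are Saturday, Sunday, Monday — 1 of them qualifies.
Total: 35 + 1 = 36.
Holidays: Jan 12, 2020 (Sun); Jan 15, 2020 (Wed); Jan 22, 2020 (Wed); Feb 3, 2020 (Mon); Feb 15, 2020 (Sat); Feb 17, 2020 (Mon); Feb 23, 2020 (Sun); Mar 2, 2020 (Mon).
5 of the 8 holidays fall on weekdays; the rest are weekends and were already excluded.
Business days: 36 − 5 = 31.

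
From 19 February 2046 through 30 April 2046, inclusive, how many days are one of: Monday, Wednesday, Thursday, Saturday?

19 February 2046 is a Monday.
From 19 February 2046 to 30 April 2046 is 71 days inclusive.
71 = 7 × 10 + 1, so there are 10 full weeks plus 1 extra day.
Each full week contributes 4 days from the set (Mon, Wed, Thu, Sat): 10 × 4 = 40.
The 1 extra day is Mon — 1 of them qualifies.
Total: 40 + 1 = 41.

41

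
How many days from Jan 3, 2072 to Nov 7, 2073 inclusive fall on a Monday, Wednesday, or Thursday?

289

Jan 3, 2072 is a Sunday.
From Jan 3, 2072 to Nov 7, 2073 is 675 days inclusive.
675 = 7 × 96 + 3, so there are 96 full weeks plus 3 extra days.
Each full week contributes 3 days from the set (Mon, Wed, Thu): 96 × 3 = 288.
The 3 extra days are Sun, Mon, Tue — 1 of them qualifies.
Total: 288 + 1 = 289.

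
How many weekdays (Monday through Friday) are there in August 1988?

1988-08-01 is a Monday.
The range spans 31 days (inclusive of both endpoints).
31 = 7 × 4 + 3, so there are 4 full weeks plus 3 extra days.
Each full week contributes 5 weekdays (Mon–Fri): 4 × 5 = 20.
The 3 extra days are Mon, Tue, Wed — 3 of them qualify.
Total: 20 + 3 = 23.

23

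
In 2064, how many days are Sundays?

52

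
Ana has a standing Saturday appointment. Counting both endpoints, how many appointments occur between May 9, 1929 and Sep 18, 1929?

May 9, 1929 is a Thursday.
From May 9, 1929 to Sep 18, 1929 is 133 days inclusive.
133 = 7 × 19, so the span is exactly 19 full weeks.
Each full week contributes one Saturday: 19 so far.

19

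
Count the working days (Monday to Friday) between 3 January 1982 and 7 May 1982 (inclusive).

3 January 1982 is a Sunday.
From 3 January 1982 to 7 May 1982 is 125 days inclusive.
125 = 7 × 17 + 6, so there are 17 full weeks plus 6 extra days.
Each full week contributes 5 weekdays (Mon–Fri): 17 × 5 = 85.
The 6 extra days are Sunday, Monday, Tuesday, Wednesday, Thursday, Friday — 5 of them qualify.
Total: 85 + 5 = 90.

90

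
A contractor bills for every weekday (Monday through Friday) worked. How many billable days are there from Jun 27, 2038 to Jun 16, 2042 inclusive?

Jun 27, 2038 is a Sunday.
That's 1451 days from start to end, counting both.
1451 = 7 × 207 + 2, so there are 207 full weeks plus 2 extra days.
Each full week contributes 5 weekdays (Mon–Fri): 207 × 5 = 1035.
The 2 extra days are Sun, Mon — 1 of them qualifies.
Total: 1035 + 1 = 1036.

1036 weekdays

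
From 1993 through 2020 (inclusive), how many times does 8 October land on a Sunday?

Day of week of October 8 in each year:
1993: Fri, 1994: Sat, 1995: Sun ✓, 1996: Tue, 1997: Wed, 1998: Thu, 1999: Fri, 2000: Sun ✓, 2001: Mon, 2002: Tue, 2003: Wed, 2004: Fri, 2005: Sat, 2006: Sun ✓, 2007: Mon, 2008: Wed, 2009: Thu, 2010: Fri, 2011: Sat, 2012: Mon, 2013: Tue, 2014: Wed, 2015: Thu, 2016: Sat, 2017: Sun ✓, 2018: Mon, 2019: Tue, 2020: Thu
Sundays: 1995, 2000, 2006, 2017.

4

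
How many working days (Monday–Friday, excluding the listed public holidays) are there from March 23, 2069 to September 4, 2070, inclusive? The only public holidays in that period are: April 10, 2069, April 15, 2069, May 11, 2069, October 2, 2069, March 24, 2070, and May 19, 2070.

March 23, 2069 is a Saturday.
That's 531 days from start to end, counting both.
531 = 7 × 75 + 6, so there are 75 full weeks plus 6 extra days.
Each full week contributes 5 weekdays (Mon–Fri): 75 × 5 = 375.
The 6 extra days are Saturday, Sunday, Monday, Tuesday, Wednesday, Thursday — 4 of them qualify.
Total: 375 + 4 = 379.
Holidays: April 10, 2069 (Wed); April 15, 2069 (Mon); May 11, 2069 (Sat); October 2, 2069 (Wed); March 24, 2070 (Mon); May 19, 2070 (Mon).
5 of the 6 holidays fall on weekdays; the rest are weekends and were already excluded.
Business days: 379 − 5 = 374.

374 working days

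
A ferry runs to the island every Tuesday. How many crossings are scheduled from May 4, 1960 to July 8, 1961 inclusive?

61 Tuesdays

May 4, 1960 is a Wednesday.
From May 4, 1960 to July 8, 1961 is 431 days inclusive.
431 = 7 × 61 + 4, so there are 61 full weeks plus 4 extra days.
Each full week contributes one Tuesday: 61 so far.
The 4 extra days are Wed, Thu, Fri, Sat — none qualify.
Total: 61 + 0 = 61.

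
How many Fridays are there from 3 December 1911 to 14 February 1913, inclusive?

63

3 December 1911 is a Sunday.
From 3 December 1911 to 14 February 1913 is 440 days inclusive.
440 = 7 × 62 + 6, so there are 62 full weeks plus 6 extra days.
Each full week contributes one Friday: 62 so far.
The 6 extra days are Sunday, Monday, Tuesday, Wednesday, Thursday, Friday — 1 of them qualifies.
Total: 62 + 1 = 63.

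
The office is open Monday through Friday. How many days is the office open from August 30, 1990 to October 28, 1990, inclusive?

42 weekdays

August 30, 1990 is a Thursday.
From August 30, 1990 to October 28, 1990 is 60 days inclusive.
60 = 7 × 8 + 4, so there are 8 full weeks plus 4 extra days.
Each full week contributes 5 weekdays (Mon–Fri): 8 × 5 = 40.
The 4 extra days are Thursday, Friday, Saturday, Sunday — 2 of them qualify.
Total: 40 + 2 = 42.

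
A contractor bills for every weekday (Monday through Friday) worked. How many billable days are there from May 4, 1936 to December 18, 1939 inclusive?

May 4, 1936 is a Monday.
From May 4, 1936 to December 18, 1939 is 1324 days inclusive.
1324 = 7 × 189 + 1, so there are 189 full weeks plus 1 extra day.
Each full week contributes 5 weekdays (Mon–Fri): 189 × 5 = 945.
The 1 extra day is Mon — 1 of them qualifies.
Total: 945 + 1 = 946.

946 weekdays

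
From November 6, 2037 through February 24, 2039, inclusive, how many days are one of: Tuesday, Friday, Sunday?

204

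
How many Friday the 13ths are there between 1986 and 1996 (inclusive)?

Friday-the-13ths by year:
1986: Jun
1987: Feb, Mar, Nov
1988: May
1989: Jan, Oct
1990: Apr, Jul
1991: Sep, Dec
1992: Mar, Nov
1993: Aug
1994: May
1995: Jan, Oct
1996: Sep, Dec

19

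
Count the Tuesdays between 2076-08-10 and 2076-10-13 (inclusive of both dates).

2076-08-10 is a Monday.
From 2076-08-10 to 2076-10-13 is 65 days inclusive.
65 = 7 × 9 + 2, so there are 9 full weeks plus 2 extra days.
Each full week contributes one Tuesday: 9 so far.
The 2 extra days are Mon, Tue — 1 of them qualifies.
Total: 9 + 1 = 10.

10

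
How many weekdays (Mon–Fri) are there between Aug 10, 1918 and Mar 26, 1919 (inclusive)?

Aug 10, 1918 is a Saturday.
From Aug 10, 1918 to Mar 26, 1919 is 229 days inclusive.
229 = 7 × 32 + 5, so there are 32 full weeks plus 5 extra days.
Each full week contributes 5 weekdays (Mon–Fri): 32 × 5 = 160.
The 5 extra days are Sat, Sun, Mon, Tue, Wed — 3 of them qualify.
Total: 160 + 3 = 163.

163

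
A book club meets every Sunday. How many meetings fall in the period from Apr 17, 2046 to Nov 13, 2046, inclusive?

30 Sundays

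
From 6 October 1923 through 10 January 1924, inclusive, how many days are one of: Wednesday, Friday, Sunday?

6 October 1923 is a Saturday.
The range spans 97 days (inclusive of both endpoints).
97 = 7 × 13 + 6, so there are 13 full weeks plus 6 extra days.
Each full week contributes 3 days from the set (Wed, Fri, Sun): 13 × 3 = 39.
The 6 extra days are Saturday, Sunday, Monday, Tuesday, Wednesday, Thursday — 2 of them qualify.
Total: 39 + 2 = 41.

41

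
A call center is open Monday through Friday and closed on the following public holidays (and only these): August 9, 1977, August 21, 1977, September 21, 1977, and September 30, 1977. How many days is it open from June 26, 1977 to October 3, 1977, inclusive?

68 business days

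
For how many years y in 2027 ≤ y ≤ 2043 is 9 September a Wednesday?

2

Day of week of September 9 in each year:
2027: Thu, 2028: Sat, 2029: Sun, 2030: Mon, 2031: Tue, 2032: Thu, 2033: Fri, 2034: Sat, 2035: Sun, 2036: Tue, 2037: Wed ✓, 2038: Thu, 2039: Fri, 2040: Sun, 2041: Mon, 2042: Tue, 2043: Wed ✓
Wednesdays: 2037, 2043.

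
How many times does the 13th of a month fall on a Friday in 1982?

The 13th falls on a Friday when the month's 13th has weekday Fri.
Jan 13 is Wed; Feb 13 is Sat; Mar 13 is Sat; Apr 13 is Tue; May 13 is Thu; Jun 13 is Sun; Jul 13 is Tue; Aug 13 is Fri ✓; Sep 13 is Mon; Oct 13 is Wed; Nov 13 is Sat; Dec 13 is Mon.
Friday the 13ths: Aug.

1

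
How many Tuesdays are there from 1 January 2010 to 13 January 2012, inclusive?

1 January 2010 is a Friday.
That's 743 days from start to end, counting both.
743 = 7 × 106 + 1, so there are 106 full weeks plus 1 extra day.
Each full week contributes one Tuesday: 106 so far.
The 1 extra day is Fri — none qualify.
Total: 106 + 0 = 106.

106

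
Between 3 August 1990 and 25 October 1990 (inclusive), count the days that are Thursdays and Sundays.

24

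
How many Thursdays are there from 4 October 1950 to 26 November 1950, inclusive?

8

4 October 1950 is a Wednesday.
From 4 October 1950 to 26 November 1950 is 54 days inclusive.
54 = 7 × 7 + 5, so there are 7 full weeks plus 5 extra days.
Each full week contributes one Thursday: 7 so far.
The 5 extra days are Wed, Thu, Fri, Sat, Sun — 1 of them qualifies.
Total: 7 + 1 = 8.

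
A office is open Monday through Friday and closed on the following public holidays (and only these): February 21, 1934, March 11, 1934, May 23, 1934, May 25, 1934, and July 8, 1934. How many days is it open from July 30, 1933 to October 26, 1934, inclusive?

July 30, 1933 is a Sunday.
The range spans 454 days (inclusive of both endpoints).
454 = 7 × 64 + 6, so there are 64 full weeks plus 6 extra days.
Each full week contributes 5 weekdays (Mon–Fri): 64 × 5 = 320.
The 6 extra days are Sunday, Monday, Tuesday, Wednesday, Thursday, Friday — 5 of them qualify.
Total: 320 + 5 = 325.
Holidays: February 21, 1934 (Wed); March 11, 1934 (Sun); May 23, 1934 (Wed); May 25, 1934 (Fri); July 8, 1934 (Sun).
3 of the 5 holidays fall on weekdays; the rest are weekends and were already excluded.
Business days: 325 − 3 = 322.

322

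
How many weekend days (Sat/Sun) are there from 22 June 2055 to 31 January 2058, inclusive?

272

22 June 2055 is a Tuesday.
From 22 June 2055 to 31 January 2058 is 955 days inclusive.
955 = 7 × 136 + 3, so there are 136 full weeks plus 3 extra days.
Each full week contributes 2 weekend days (Sat, Sun): 136 × 2 = 272.
The 3 extra days are Tuesday, Wednesday, Thursday — none qualify.
Total: 272 + 0 = 272.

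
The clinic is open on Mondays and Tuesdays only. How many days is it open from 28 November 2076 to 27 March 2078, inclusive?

28 November 2076 is a Saturday.
That's 485 days from start to end, counting both.
485 = 7 × 69 + 2, so there are 69 full weeks plus 2 extra days.
Each full week contributes 2 days from the set (Mon, Tue): 69 × 2 = 138.
The 2 extra days are Sat, Sun — none qualify.
Total: 138 + 0 = 138.

138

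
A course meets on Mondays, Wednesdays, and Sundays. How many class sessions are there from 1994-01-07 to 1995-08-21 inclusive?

254

1994-01-07 is a Friday.
From 1994-01-07 to 1995-08-21 is 592 days inclusive.
592 = 7 × 84 + 4, so there are 84 full weeks plus 4 extra days.
Each full week contributes 3 days from the set (Mon, Wed, Sun): 84 × 3 = 252.
The 4 extra days are Friday, Saturday, Sunday, Monday — 2 of them qualify.
Total: 252 + 2 = 254.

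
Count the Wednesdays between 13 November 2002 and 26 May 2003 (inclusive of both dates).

28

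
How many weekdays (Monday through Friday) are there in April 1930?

22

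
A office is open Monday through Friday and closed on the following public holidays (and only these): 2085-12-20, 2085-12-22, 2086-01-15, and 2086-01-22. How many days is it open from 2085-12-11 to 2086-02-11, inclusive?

2085-12-11 is a Tuesday.
The range spans 63 days (inclusive of both endpoints).
63 = 7 × 9, so the span is exactly 9 full weeks.
Each full week contributes 5 weekdays (Mon–Fri): 9 × 5 = 45.
Total: 45.
Holidays: 2085-12-20 (Thu); 2085-12-22 (Sat); 2086-01-15 (Tue); 2086-01-22 (Tue).
3 of the 4 holidays fall on weekdays; the rest are weekends and were already excluded.
Business days: 45 − 3 = 42.

42 business days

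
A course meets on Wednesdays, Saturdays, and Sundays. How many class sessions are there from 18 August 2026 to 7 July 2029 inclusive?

452

18 August 2026 is a Tuesday.
The range spans 1055 days (inclusive of both endpoints).
1055 = 7 × 150 + 5, so there are 150 full weeks plus 5 extra days.
Each full week contributes 3 days from the set (Wed, Sat, Sun): 150 × 3 = 450.
The 5 extra days are Tuesday, Wednesday, Thursday, Friday, Saturday — 2 of them qualify.
Total: 450 + 2 = 452.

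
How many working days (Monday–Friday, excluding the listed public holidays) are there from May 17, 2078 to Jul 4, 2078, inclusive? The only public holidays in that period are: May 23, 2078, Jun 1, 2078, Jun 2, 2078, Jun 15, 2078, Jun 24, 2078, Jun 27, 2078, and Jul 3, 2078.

May 17, 2078 is a Tuesday.
That's 49 days from start to end, counting both.
49 = 7 × 7, so the span is exactly 7 full weeks.
Each full week contributes 5 weekdays (Mon–Fri): 7 × 5 = 35.
Holidays: May 23, 2078 (Mon); Jun 1, 2078 (Wed); Jun 2, 2078 (Thu); Jun 15, 2078 (Wed); Jun 24, 2078 (Fri); Jun 27, 2078 (Mon); Jul 3, 2078 (Sun).
6 of the 7 holidays fall on weekdays; the rest are weekends and were already excluded.
Business days: 35 − 6 = 29.

29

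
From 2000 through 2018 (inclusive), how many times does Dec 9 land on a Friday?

3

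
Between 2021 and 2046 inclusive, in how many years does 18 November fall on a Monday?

3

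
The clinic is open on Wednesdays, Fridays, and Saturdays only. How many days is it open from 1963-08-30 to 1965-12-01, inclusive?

1963-08-30 is a Friday.
That's 825 days from start to end, counting both.
825 = 7 × 117 + 6, so there are 117 full weeks plus 6 extra days.
Each full week contributes 3 days from the set (Wed, Fri, Sat): 117 × 3 = 351.
The 6 extra days are Friday, Saturday, Sunday, Monday, Tuesday, Wednesday — 3 of them qualify.
Total: 351 + 3 = 354.

354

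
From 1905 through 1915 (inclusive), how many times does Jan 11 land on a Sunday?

Day of week of January 11 in each year:
1905: Wed, 1906: Thu, 1907: Fri, 1908: Sat, 1909: Mon, 1910: Tue, 1911: Wed, 1912: Thu, 1913: Sat, 1914: Sun ✓, 1915: Mon
Sundays: 1914.

1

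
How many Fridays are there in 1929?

52

Jan 1, 1929 is a Tuesday.
From Jan 1, 1929 to Dec 31, 1929 is 365 days inclusive.
365 = 7 × 52 + 1, so there are 52 full weeks plus 1 extra day.
Each full week contributes one Friday: 52 so far.
The 1 extra day is Tuesday — none qualify.
Total: 52 + 0 = 52.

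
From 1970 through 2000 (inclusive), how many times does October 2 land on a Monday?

5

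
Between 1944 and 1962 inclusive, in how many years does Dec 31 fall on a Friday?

Day of week of December 31 in each year:
1944: Sun, 1945: Mon, 1946: Tue, 1947: Wed, 1948: Fri ✓, 1949: Sat, 1950: Sun, 1951: Mon, 1952: Wed, 1953: Thu, 1954: Fri ✓, 1955: Sat, 1956: Mon, 1957: Tue, 1958: Wed, 1959: Thu, 1960: Sat, 1961: Sun, 1962: Mon
Fridays: 1948, 1954.

2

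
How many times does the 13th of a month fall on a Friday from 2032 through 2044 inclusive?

Friday-the-13ths by year:
2032: Feb, Aug
2033: May
2034: Jan, Oct
2035: Apr, Jul
2036: Jun
2037: Feb, Mar, Nov
2038: Aug
2039: May
2040: Jan, Apr, Jul
2041: Sep, Dec
2042: Jun
2043: Feb, Mar, Nov
2044: May

23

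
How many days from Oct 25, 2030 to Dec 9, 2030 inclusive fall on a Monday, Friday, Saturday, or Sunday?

28

Oct 25, 2030 is a Friday.
That's 46 days from start to end, counting both.
46 = 7 × 6 + 4, so there are 6 full weeks plus 4 extra days.
Each full week contributes 4 days from the set (Mon, Fri, Sat, Sun): 6 × 4 = 24.
The 4 extra days are Friday, Saturday, Sunday, Monday — 4 of them qualify.
Total: 24 + 4 = 28.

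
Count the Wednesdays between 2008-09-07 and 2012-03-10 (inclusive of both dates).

2008-09-07 is a Sunday.
That's 1281 days from start to end, counting both.
1281 = 7 × 183, so the span is exactly 183 full weeks.
Each full week contributes one Wednesday: 183 so far.
Total: 183.

183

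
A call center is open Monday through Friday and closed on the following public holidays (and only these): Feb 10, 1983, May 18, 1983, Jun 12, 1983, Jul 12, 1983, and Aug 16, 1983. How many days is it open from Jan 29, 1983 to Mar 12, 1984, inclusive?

287 working days

Jan 29, 1983 is a Saturday.
From Jan 29, 1983 to Mar 12, 1984 is 409 days inclusive.
409 = 7 × 58 + 3, so there are 58 full weeks plus 3 extra days.
Each full week contributes 5 weekdays (Mon–Fri): 58 × 5 = 290.
The 3 extra days are Sat, Sun, Mon — 1 of them qualifies.
Total: 290 + 1 = 291.
Holidays: Feb 10, 1983 (Thu); May 18, 1983 (Wed); Jun 12, 1983 (Sun); Jul 12, 1983 (Tue); Aug 16, 1983 (Tue).
4 of the 5 holidays fall on weekdays; the rest are weekends and were already excluded.
Business days: 291 − 4 = 287.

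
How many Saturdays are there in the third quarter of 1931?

1 July 1931 is a Wednesday.
That's 92 days from start to end, counting both.
92 = 7 × 13 + 1, so there are 13 full weeks plus 1 extra day.
Each full week contributes one Saturday: 13 so far.
The 1 extra day is Wed — none qualify.
Total: 13 + 0 = 13.

13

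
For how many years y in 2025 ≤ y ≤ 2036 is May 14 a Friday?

Day of week of May 14 in each year:
2025: Wed, 2026: Thu, 2027: Fri ✓, 2028: Sun, 2029: Mon, 2030: Tue, 2031: Wed, 2032: Fri ✓, 2033: Sat, 2034: Sun, 2035: Mon, 2036: Wed
Fridays: 2027, 2032.

2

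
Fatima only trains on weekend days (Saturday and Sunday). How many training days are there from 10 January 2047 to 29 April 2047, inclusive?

10 January 2047 is a Thursday.
From 10 January 2047 to 29 April 2047 is 110 days inclusive.
110 = 7 × 15 + 5, so there are 15 full weeks plus 5 extra days.
Each full week contributes 2 weekend days (Sat, Sun): 15 × 2 = 30.
The 5 extra days are Thursday, Friday, Saturday, Sunday, Monday — 2 of them qualify.
Total: 30 + 2 = 32.

32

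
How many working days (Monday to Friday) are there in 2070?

Jan 1, 2070 is a Wednesday.
That's 365 days from start to end, counting both.
365 = 7 × 52 + 1, so there are 52 full weeks plus 1 extra day.
Each full week contributes 5 weekdays (Mon–Fri): 52 × 5 = 260.
The 1 extra day is Wed — 1 of them qualifies.
Total: 260 + 1 = 261.

261 weekdays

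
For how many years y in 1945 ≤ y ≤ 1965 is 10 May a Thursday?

4

Day of week of May 10 in each year:
1945: Thu ✓, 1946: Fri, 1947: Sat, 1948: Mon, 1949: Tue, 1950: Wed, 1951: Thu ✓, 1952: Sat, 1953: Sun, 1954: Mon, 1955: Tue, 1956: Thu ✓, 1957: Fri, 1958: Sat, 1959: Sun, 1960: Tue, 1961: Wed, 1962: Thu ✓, 1963: Fri, 1964: Sun, 1965: Mon
Thursdays: 1945, 1951, 1956, 1962.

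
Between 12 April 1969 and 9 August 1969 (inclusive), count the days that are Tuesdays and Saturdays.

35

12 April 1969 is a Saturday.
From 12 April 1969 to 9 August 1969 is 120 days inclusive.
120 = 7 × 17 + 1, so there are 17 full weeks plus 1 extra day.
Each full week contributes 2 days from the set (Tue, Sat): 17 × 2 = 34.
The 1 extra day is Sat — 1 of them qualifies.
Total: 34 + 1 = 35.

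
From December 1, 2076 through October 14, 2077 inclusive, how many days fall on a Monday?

45 Mondays

December 1, 2076 is a Tuesday.
That's 318 days from start to end, counting both.
318 = 7 × 45 + 3, so there are 45 full weeks plus 3 extra days.
Each full week contributes one Monday: 45 so far.
The 3 extra days are Tue, Wed, Thu — none qualify.
Total: 45 + 0 = 45.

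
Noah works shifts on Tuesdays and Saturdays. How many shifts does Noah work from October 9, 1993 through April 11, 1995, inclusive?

October 9, 1993 is a Saturday.
From October 9, 1993 to April 11, 1995 is 550 days inclusive.
550 = 7 × 78 + 4, so there are 78 full weeks plus 4 extra days.
Each full week contributes 2 days from the set (Tue, Sat): 78 × 2 = 156.
The 4 extra days are Saturday, Sunday, Monday, Tuesday — 2 of them qualify.
Total: 156 + 2 = 158.

158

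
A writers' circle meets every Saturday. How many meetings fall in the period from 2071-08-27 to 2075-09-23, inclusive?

2071-08-27 is a Thursday.
From 2071-08-27 to 2075-09-23 is 1489 days inclusive.
1489 = 7 × 212 + 5, so there are 212 full weeks plus 5 extra days.
Each full week contributes one Saturday: 212 so far.
The 5 extra days are Thursday, Friday, Saturday, Sunday, Monday — 1 of them qualifies.
Total: 212 + 1 = 213.

213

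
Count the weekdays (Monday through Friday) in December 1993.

1 December 1993 is a Wednesday.
That's 31 days from start to end, counting both.
31 = 7 × 4 + 3, so there are 4 full weeks plus 3 extra days.
Each full week contributes 5 weekdays (Mon–Fri): 4 × 5 = 20.
The 3 extra days are Wed, Thu, Fri — 3 of them qualify.
Total: 20 + 3 = 23.

23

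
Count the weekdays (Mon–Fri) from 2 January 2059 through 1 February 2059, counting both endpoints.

22 weekdays

2 January 2059 is a Thursday.
The range spans 31 days (inclusive of both endpoints).
31 = 7 × 4 + 3, so there are 4 full weeks plus 3 extra days.
Each full week contributes 5 weekdays (Mon–Fri): 4 × 5 = 20.
The 3 extra days are Thursday, Friday, Saturday — 2 of them qualify.
Total: 20 + 2 = 22.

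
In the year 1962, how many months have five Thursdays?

4

A month has five Thursdays exactly when Thursday falls within its first (length − 28) days.
Jan: 31 days, starts Mon → 5 of Mon, Tue, Wed
Feb: 28 days, starts Thu → 5 of (none)
Mar: 31 days, starts Thu → 5 of Thu, Fri, Sat ✓
Apr: 30 days, starts Sun → 5 of Sun, Mon
May: 31 days, starts Tue → 5 of Tue, Wed, Thu ✓
Jun: 30 days, starts Fri → 5 of Fri, Sat
Jul: 31 days, starts Sun → 5 of Sun, Mon, Tue
Aug: 31 days, starts Wed → 5 of Wed, Thu, Fri ✓
Sep: 30 days, starts Sat → 5 of Sat, Sun
Oct: 31 days, starts Mon → 5 of Mon, Tue, Wed
Nov: 30 days, starts Thu → 5 of Thu, Fri ✓
Dec: 31 days, starts Sat → 5 of Sat, Sun, Mon
Months with five Thursdays: Mar, May, Aug, Nov.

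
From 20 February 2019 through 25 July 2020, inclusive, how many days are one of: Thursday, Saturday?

20 February 2019 is a Wednesday.
That's 522 days from start to end, counting both.
522 = 7 × 74 + 4, so there are 74 full weeks plus 4 extra days.
Each full week contributes 2 days from the set (Thu, Sat): 74 × 2 = 148.
The 4 extra days are Wednesday, Thursday, Friday, Saturday — 2 of them qualify.
Total: 148 + 2 = 150.

150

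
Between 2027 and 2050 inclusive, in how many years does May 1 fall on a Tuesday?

4

Day of week of May 1 in each year:
2027: Sat, 2028: Mon, 2029: Tue ✓, 2030: Wed, 2031: Thu, 2032: Sat, 2033: Sun, 2034: Mon, 2035: Tue ✓, 2036: Thu, 2037: Fri, 2038: Sat, 2039: Sun, 2040: Tue ✓, 2041: Wed, 2042: Thu, 2043: Fri, 2044: Sun, 2045: Mon, 2046: Tue ✓, 2047: Wed, 2048: Fri, 2049: Sat, 2050: Sun
Tuesdays: 2029, 2035, 2040, 2046.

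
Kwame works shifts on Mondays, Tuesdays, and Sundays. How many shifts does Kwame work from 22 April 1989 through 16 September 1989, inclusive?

22 April 1989 is a Saturday.
From 22 April 1989 to 16 September 1989 is 148 days inclusive.
148 = 7 × 21 + 1, so there are 21 full weeks plus 1 extra day.
Each full week contributes 3 days from the set (Mon, Tue, Sun): 21 × 3 = 63.
The 1 extra day is Sat — none qualify.
Total: 63 + 0 = 63.

63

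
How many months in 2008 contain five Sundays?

4

A month has five Sundays exactly when Sunday falls within its first (length − 28) days.
Jan: 31 days, starts Tue → 5 of Tue, Wed, Thu
Feb: 29 days, starts Fri → 5 of Fri
Mar: 31 days, starts Sat → 5 of Sat, Sun, Mon ✓
Apr: 30 days, starts Tue → 5 of Tue, Wed
May: 31 days, starts Thu → 5 of Thu, Fri, Sat
Jun: 30 days, starts Sun → 5 of Sun, Mon ✓
Jul: 31 days, starts Tue → 5 of Tue, Wed, Thu
Aug: 31 days, starts Fri → 5 of Fri, Sat, Sun ✓
Sep: 30 days, starts Mon → 5 of Mon, Tue
Oct: 31 days, starts Wed → 5 of Wed, Thu, Fri
Nov: 30 days, starts Sat → 5 of Sat, Sun ✓
Dec: 31 days, starts Mon → 5 of Mon, Tue, Wed
Months with five Sundays: Mar, Jun, Aug, Nov.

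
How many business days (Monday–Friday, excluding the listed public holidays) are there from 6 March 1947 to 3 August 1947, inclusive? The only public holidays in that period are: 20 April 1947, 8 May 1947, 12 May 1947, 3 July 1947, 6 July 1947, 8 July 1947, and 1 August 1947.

102 business days

6 March 1947 is a Thursday.
The range spans 151 days (inclusive of both endpoints).
151 = 7 × 21 + 4, so there are 21 full weeks plus 4 extra days.
Each full week contributes 5 weekdays (Mon–Fri): 21 × 5 = 105.
The 4 extra days are Thursday, Friday, Saturday, Sunday — 2 of them qualify.
Total: 105 + 2 = 107.
Holidays: 20 April 1947 (Sun); 8 May 1947 (Thu); 12 May 1947 (Mon); 3 July 1947 (Thu); 6 July 1947 (Sun); 8 July 1947 (Tue); 1 August 1947 (Fri).
5 of the 7 holidays fall on weekdays; the rest are weekends and were already excluded.
Business days: 107 − 5 = 102.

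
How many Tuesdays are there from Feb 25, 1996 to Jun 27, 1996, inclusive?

18 Tuesdays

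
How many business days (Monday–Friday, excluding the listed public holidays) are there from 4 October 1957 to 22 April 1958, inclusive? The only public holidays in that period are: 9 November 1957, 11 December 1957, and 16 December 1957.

4 October 1957 is a Friday.
From 4 October 1957 to 22 April 1958 is 201 days inclusive.
201 = 7 × 28 + 5, so there are 28 full weeks plus 5 extra days.
Each full week contributes 5 weekdays (Mon–Fri): 28 × 5 = 140.
The 5 extra days are Fri, Sat, Sun, Mon, Tue — 3 of them qualify.
Total: 140 + 3 = 143.
Holidays: 9 November 1957 (Sat); 11 December 1957 (Wed); 16 December 1957 (Mon).
2 of the 3 holidays fall on weekdays; the rest are weekends and were already excluded.
Business days: 143 − 2 = 141.

141 business days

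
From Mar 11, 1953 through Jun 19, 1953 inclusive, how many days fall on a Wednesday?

Mar 11, 1953 is a Wednesday.
From Mar 11, 1953 to Jun 19, 1953 is 101 days inclusive.
101 = 7 × 14 + 3, so there are 14 full weeks plus 3 extra days.
Each full week contributes one Wednesday: 14 so far.
The 3 extra days are Wed, Thu, Fri — 1 of them qualifies.
Total: 14 + 1 = 15.

15 Wednesdays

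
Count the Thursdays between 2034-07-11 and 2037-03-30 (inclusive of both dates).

142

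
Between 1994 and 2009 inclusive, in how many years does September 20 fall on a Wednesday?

3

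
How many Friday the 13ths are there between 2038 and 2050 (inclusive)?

22

Friday-the-13ths by year:
2038: Aug
2039: May
2040: Jan, Apr, Jul
2041: Sep, Dec
2042: Jun
2043: Feb, Mar, Nov
2044: May
2045: Jan, Oct
2046: Apr, Jul
2047: Sep, Dec
2048: Mar, Nov
2049: Aug
2050: May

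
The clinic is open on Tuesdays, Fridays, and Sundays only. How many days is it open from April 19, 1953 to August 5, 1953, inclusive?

47

April 19, 1953 is a Sunday.
The range spans 109 days (inclusive of both endpoints).
109 = 7 × 15 + 4, so there are 15 full weeks plus 4 extra days.
Each full week contributes 3 days from the set (Tue, Fri, Sun): 15 × 3 = 45.
The 4 extra days are Sunday, Monday, Tuesday, Wednesday — 2 of them qualify.
Total: 45 + 2 = 47.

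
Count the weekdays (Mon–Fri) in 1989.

260 weekdays

1 January 1989 is a Sunday.
From 1 January 1989 to 31 December 1989 is 365 days inclusive.
365 = 7 × 52 + 1, so there are 52 full weeks plus 1 extra day.
Each full week contributes 5 weekdays (Mon–Fri): 52 × 5 = 260.
The 1 extra day is Sun — none qualify.
Total: 260 + 0 = 260.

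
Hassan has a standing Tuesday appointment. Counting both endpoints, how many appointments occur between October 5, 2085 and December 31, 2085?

12 Tuesdays

October 5, 2085 is a Friday.
The range spans 88 days (inclusive of both endpoints).
88 = 7 × 12 + 4, so there are 12 full weeks plus 4 extra days.
Each full week contributes one Tuesday: 12 so far.
The 4 extra days are Fri, Sat, Sun, Mon — none qualify.
Total: 12 + 0 = 12.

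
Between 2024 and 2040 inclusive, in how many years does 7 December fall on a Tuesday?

3

Day of week of December 7 in each year:
2024: Sat, 2025: Sun, 2026: Mon, 2027: Tue ✓, 2028: Thu, 2029: Fri, 2030: Sat, 2031: Sun, 2032: Tue ✓, 2033: Wed, 2034: Thu, 2035: Fri, 2036: Sun, 2037: Mon, 2038: Tue ✓, 2039: Wed, 2040: Fri
Tuesdays: 2027, 2032, 2038.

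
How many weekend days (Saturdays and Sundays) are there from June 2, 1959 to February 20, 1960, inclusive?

75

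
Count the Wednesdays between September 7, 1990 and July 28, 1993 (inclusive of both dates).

151

September 7, 1990 is a Friday.
The range spans 1056 days (inclusive of both endpoints).
1056 = 7 × 150 + 6, so there are 150 full weeks plus 6 extra days.
Each full week contributes one Wednesday: 150 so far.
The 6 extra days are Friday, Saturday, Sunday, Monday, Tuesday, Wednesday — 1 of them qualifies.
Total: 150 + 1 = 151.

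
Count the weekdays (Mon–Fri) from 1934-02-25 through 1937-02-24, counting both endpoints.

1934-02-25 is a Sunday.
From 1934-02-25 to 1937-02-24 is 1096 days inclusive.
1096 = 7 × 156 + 4, so there are 156 full weeks plus 4 extra days.
Each full week contributes 5 weekdays (Mon–Fri): 156 × 5 = 780.
The 4 extra days are Sunday, Monday, Tuesday, Wednesday — 3 of them qualify.
Total: 780 + 3 = 783.

783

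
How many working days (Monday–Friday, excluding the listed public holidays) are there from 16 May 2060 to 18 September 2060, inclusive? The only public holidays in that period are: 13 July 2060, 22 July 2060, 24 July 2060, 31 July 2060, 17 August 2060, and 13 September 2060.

86

16 May 2060 is a Sunday.
That's 126 days from start to end, counting both.
126 = 7 × 18, so the span is exactly 18 full weeks.
Each full week contributes 5 weekdays (Mon–Fri): 18 × 5 = 90.
Total: 90.
Holidays: 13 July 2060 (Tue); 22 July 2060 (Thu); 24 July 2060 (Sat); 31 July 2060 (Sat); 17 August 2060 (Tue); 13 September 2060 (Mon).
4 of the 6 holidays fall on weekdays; the rest are weekends and were already excluded.
Business days: 90 − 4 = 86.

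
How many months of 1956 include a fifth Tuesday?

A month has five Tuesdays exactly when Tuesday falls within its first (length − 28) days.
Jan: 31 days, starts Sun → 5 of Sun, Mon, Tue ✓
Feb: 29 days, starts Wed → 5 of Wed
Mar: 31 days, starts Thu → 5 of Thu, Fri, Sat
Apr: 30 days, starts Sun → 5 of Sun, Mon
May: 31 days, starts Tue → 5 of Tue, Wed, Thu ✓
Jun: 30 days, starts Fri → 5 of Fri, Sat
Jul: 31 days, starts Sun → 5 of Sun, Mon, Tue ✓
Aug: 31 days, starts Wed → 5 of Wed, Thu, Fri
Sep: 30 days, starts Sat → 5 of Sat, Sun
Oct: 31 days, starts Mon → 5 of Mon, Tue, Wed ✓
Nov: 30 days, starts Thu → 5 of Thu, Fri
Dec: 31 days, starts Sat → 5 of Sat, Sun, Mon
Months with five Tuesdays: Jan, May, Jul, Oct.

4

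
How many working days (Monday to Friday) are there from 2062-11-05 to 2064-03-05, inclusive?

348 weekdays

2062-11-05 is a Sunday.
That's 487 days from start to end, counting both.
487 = 7 × 69 + 4, so there are 69 full weeks plus 4 extra days.
Each full week contributes 5 weekdays (Mon–Fri): 69 × 5 = 345.
The 4 extra days are Sun, Mon, Tue, Wed — 3 of them qualify.
Total: 345 + 3 = 348.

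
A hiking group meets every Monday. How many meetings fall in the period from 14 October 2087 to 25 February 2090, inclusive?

14 October 2087 is a Tuesday.
The range spans 866 days (inclusive of both endpoints).
866 = 7 × 123 + 5, so there are 123 full weeks plus 5 extra days.
Each full week contributes one Monday: 123 so far.
The 5 extra days are Tuesday, Wednesday, Thursday, Friday, Saturday — none qualify.
Total: 123 + 0 = 123.

123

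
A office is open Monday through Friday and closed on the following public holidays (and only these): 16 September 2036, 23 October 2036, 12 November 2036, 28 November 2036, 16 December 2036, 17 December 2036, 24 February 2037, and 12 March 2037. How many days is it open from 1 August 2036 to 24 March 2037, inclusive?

160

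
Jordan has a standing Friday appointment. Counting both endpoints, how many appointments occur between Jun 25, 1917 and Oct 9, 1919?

119 Fridays

Jun 25, 1917 is a Monday.
The range spans 837 days (inclusive of both endpoints).
837 = 7 × 119 + 4, so there are 119 full weeks plus 4 extra days.
Each full week contributes one Friday: 119 so far.
The 4 extra days are Mon, Tue, Wed, Thu — none qualify.
Total: 119 + 0 = 119.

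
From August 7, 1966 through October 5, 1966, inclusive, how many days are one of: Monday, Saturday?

August 7, 1966 is a Sunday.
The range spans 60 days (inclusive of both endpoints).
60 = 7 × 8 + 4, so there are 8 full weeks plus 4 extra days.
Each full week contributes 2 days from the set (Mon, Sat): 8 × 2 = 16.
The 4 extra days are Sunday, Monday, Tuesday, Wednesday — 1 of them qualifies.
Total: 16 + 1 = 17.

17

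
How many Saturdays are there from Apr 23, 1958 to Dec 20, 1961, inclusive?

Apr 23, 1958 is a Wednesday.
The range spans 1338 days (inclusive of both endpoints).
1338 = 7 × 191 + 1, so there are 191 full weeks plus 1 extra day.
Each full week contributes one Saturday: 191 so far.
The 1 extra day is Wednesday — none qualify.
Total: 191 + 0 = 191.

191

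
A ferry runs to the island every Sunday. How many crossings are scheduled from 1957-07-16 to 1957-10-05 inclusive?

1957-07-16 is a Tuesday.
The range spans 82 days (inclusive of both endpoints).
82 = 7 × 11 + 5, so there are 11 full weeks plus 5 extra days.
Each full week contributes one Sunday: 11 so far.
The 5 extra days are Tue, Wed, Thu, Fri, Sat — none qualify.
Total: 11 + 0 = 11.

11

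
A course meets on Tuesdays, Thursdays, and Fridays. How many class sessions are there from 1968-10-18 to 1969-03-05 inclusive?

1968-10-18 is a Friday.
From 1968-10-18 to 1969-03-05 is 139 days inclusive.
139 = 7 × 19 + 6, so there are 19 full weeks plus 6 extra days.
Each full week contributes 3 days from the set (Tue, Thu, Fri): 19 × 3 = 57.
The 6 extra days are Fri, Sat, Sun, Mon, Tue, Wed — 2 of them qualify.
Total: 57 + 2 = 59.

59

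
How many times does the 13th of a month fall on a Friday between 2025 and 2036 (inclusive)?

Friday-the-13ths by year:
2025: Jun
2026: Feb, Mar, Nov
2027: Aug
2028: Oct
2029: Apr, Jul
2030: Sep, Dec
2031: Jun
2032: Feb, Aug
2033: May
2034: Jan, Oct
2035: Apr, Jul
2036: Jun

19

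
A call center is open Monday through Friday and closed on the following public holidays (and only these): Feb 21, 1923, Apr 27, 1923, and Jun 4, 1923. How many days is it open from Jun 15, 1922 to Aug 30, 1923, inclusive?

313 business days

Jun 15, 1922 is a Thursday.
The range spans 442 days (inclusive of both endpoints).
442 = 7 × 63 + 1, so there are 63 full weeks plus 1 extra day.
Each full week contributes 5 weekdays (Mon–Fri): 63 × 5 = 315.
The 1 extra day is Thu — 1 of them qualifies.
Total: 315 + 1 = 316.
Holidays: Feb 21, 1923 (Wed); Apr 27, 1923 (Fri); Jun 4, 1923 (Mon).
All 3 holidays fall on weekdays, so subtract 3.
Business days: 316 − 3 = 313.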